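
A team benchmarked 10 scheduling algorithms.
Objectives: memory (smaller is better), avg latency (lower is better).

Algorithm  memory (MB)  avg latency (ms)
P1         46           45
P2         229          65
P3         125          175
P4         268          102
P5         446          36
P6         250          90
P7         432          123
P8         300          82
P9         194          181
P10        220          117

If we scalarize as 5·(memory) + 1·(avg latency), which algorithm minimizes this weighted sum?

P1: 5·46 + 1·45 = 275
P2: 5·229 + 1·65 = 1210
P3: 5·125 + 1·175 = 800
P4: 5·268 + 1·102 = 1442
P5: 5·446 + 1·36 = 2266
P6: 5·250 + 1·90 = 1340
P7: 5·432 + 1·123 = 2283
P8: 5·300 + 1·82 = 1582
P9: 5·194 + 1·181 = 1151
P10: 5·220 + 1·117 = 1217
Lowest: P1 at 275.

P1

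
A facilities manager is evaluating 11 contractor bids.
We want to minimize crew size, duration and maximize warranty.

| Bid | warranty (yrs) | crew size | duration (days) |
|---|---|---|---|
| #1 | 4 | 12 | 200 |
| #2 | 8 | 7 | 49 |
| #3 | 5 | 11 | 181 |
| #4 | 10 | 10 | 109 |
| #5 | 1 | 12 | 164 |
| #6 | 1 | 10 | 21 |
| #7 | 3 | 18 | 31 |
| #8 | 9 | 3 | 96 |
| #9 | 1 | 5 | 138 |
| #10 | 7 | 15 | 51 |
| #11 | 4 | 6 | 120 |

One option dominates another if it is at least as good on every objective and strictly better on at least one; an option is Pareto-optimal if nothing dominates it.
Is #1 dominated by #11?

Yes

#11 vs #1: warranty 4≥4, crew size 6≤12, duration 120≤200 — #11 is at least as good on every objective with at least one strict improvement.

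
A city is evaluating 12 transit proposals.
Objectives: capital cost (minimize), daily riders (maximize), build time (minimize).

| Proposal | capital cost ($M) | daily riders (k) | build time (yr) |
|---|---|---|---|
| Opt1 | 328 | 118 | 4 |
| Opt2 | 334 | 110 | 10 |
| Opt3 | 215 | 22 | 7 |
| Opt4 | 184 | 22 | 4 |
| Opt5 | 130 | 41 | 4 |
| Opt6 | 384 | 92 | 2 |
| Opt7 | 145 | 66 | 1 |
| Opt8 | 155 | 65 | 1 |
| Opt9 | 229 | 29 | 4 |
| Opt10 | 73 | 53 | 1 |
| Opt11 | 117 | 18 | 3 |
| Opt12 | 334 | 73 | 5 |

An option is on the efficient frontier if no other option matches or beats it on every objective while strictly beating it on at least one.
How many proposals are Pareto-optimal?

4

Opt1: not dominated (best daily riders).
Opt2: dominated by Opt1 (capital cost 328≤334, daily riders 118≥110, build time 4≤10).
Opt3: dominated by Opt4 (capital cost 184≤215, daily riders 22≥22, build time 4≤7).
Opt4: dominated by Opt5 (capital cost 130≤184, daily riders 41≥22, build time 4≤4).
Opt5: dominated by Opt10 (capital cost 73≤130, daily riders 53≥41, build time 1≤4).
Opt6: not dominated.
Opt7: not dominated.
Opt8: dominated by Opt7 (capital cost 145≤155, daily riders 66≥65, build time 1≤1).
Opt9: dominated by Opt5 (capital cost 130≤229, daily riders 41≥29, build time 4≤4).
Opt10: not dominated (best capital cost).
Opt11: dominated by Opt10 (capital cost 73≤117, daily riders 53≥18, build time 1≤3).
Opt12: dominated by Opt1 (capital cost 328≤334, daily riders 118≥73, build time 4≤5).
Pareto-optimal: Opt1, Opt6, Opt7, Opt10 → 4.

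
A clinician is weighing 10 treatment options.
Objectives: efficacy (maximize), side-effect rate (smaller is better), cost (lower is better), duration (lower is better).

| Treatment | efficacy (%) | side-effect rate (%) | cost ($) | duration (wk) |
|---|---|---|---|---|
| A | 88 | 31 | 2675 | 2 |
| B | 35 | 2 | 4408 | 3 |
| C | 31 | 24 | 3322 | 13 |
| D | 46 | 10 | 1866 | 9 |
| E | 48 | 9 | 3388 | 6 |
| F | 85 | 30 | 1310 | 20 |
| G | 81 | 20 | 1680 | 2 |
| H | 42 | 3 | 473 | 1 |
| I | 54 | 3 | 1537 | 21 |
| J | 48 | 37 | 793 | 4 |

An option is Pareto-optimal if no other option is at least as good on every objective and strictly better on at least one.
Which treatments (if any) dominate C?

D, G, H

D: efficacy 46≥31, side-effect rate 10≤24, cost 1866≤3322, duration 9≤13 — dominates C.
G: efficacy 81≥31, side-effect rate 20≤24, cost 1680≤3322, duration 2≤13 — dominates C.
H: efficacy 42≥31, side-effect rate 3≤24, cost 473≤3322, duration 1≤13 — dominates C.
Others (A, B, E, F, I, J) are each worse than C on at least one objective.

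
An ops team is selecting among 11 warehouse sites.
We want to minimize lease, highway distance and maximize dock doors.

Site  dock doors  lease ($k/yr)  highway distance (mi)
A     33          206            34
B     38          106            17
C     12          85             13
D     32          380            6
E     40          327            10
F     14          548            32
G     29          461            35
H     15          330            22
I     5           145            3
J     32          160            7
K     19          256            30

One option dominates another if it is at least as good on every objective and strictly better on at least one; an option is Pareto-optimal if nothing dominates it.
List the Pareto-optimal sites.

A: dominated by B (dock doors 38≥33, lease 106≤206, highway distance 17≤34).
B: not dominated.
C: not dominated (best lease).
D: not dominated.
E: not dominated (best dock doors).
F: dominated by B (dock doors 38≥14, lease 106≤548, highway distance 17≤32).
G: dominated by A (dock doors 33≥29, lease 206≤461, highway distance 34≤35).
H: dominated by B (dock doors 38≥15, lease 106≤330, highway distance 17≤22).
I: not dominated (best highway distance).
J: not dominated.
K: dominated by B (dock doors 38≥19, lease 106≤256, highway distance 17≤30).

B, C, D, E, I, J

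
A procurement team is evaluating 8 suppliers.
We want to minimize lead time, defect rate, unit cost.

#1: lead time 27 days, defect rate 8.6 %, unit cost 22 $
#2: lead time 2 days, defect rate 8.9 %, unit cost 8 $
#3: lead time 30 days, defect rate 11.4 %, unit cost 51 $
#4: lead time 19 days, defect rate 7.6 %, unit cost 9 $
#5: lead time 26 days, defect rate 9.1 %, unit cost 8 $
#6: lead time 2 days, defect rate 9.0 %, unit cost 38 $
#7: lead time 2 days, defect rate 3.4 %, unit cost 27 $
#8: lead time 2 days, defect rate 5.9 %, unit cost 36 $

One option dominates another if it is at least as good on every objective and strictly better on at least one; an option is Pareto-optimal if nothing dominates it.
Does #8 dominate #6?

#8 vs #6: lead time 2≤2, defect rate 5.9≤9.0, unit cost 36≤38 — #8 is at least as good on every objective with at least one strict improvement.

Yes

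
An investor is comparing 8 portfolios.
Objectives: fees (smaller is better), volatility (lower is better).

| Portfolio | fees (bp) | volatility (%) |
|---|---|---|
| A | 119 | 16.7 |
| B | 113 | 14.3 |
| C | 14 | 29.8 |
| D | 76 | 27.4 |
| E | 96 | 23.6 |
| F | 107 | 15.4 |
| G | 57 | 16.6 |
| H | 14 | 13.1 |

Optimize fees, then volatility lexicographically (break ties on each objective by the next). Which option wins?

First minimize fees: best is 14, kept {C, H}.
Then minimize volatility: best is 13.1, kept {H}.

H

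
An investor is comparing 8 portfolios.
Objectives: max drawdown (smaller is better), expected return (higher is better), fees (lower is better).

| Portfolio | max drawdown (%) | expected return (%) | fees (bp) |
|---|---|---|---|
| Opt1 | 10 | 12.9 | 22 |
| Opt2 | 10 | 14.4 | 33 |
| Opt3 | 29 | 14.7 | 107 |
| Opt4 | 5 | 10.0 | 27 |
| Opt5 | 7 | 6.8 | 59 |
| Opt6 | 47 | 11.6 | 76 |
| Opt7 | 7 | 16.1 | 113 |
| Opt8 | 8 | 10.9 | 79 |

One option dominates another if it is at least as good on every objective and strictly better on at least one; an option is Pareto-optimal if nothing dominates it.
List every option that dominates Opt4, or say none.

Opt1: worse on max drawdown (10 vs 5).
Opt2: worse on max drawdown (10 vs 5).
Opt3: worse on max drawdown (29 vs 5).
Opt5: worse on max drawdown (7 vs 5).
Opt6: worse on max drawdown (47 vs 5).
Opt7: worse on max drawdown (7 vs 5).
Opt8: worse on max drawdown (8 vs 5).
No option dominates Opt4.

none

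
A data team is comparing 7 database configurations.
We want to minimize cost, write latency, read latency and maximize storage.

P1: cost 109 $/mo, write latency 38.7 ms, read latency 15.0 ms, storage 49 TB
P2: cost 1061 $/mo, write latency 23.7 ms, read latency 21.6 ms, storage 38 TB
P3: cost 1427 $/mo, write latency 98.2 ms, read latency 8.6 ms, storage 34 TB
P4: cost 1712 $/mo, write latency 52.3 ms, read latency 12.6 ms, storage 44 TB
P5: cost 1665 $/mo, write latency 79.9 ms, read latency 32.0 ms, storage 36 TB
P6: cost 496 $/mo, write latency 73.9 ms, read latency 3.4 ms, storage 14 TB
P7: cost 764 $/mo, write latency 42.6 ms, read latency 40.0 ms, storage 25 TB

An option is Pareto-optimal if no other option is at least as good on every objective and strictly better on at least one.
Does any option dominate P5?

Yes

P1 vs P5: cost 109≤1665, write latency 38.7≤79.9, read latency 15.0≤32.0, storage 49≥36 — P1 is at least as good on every objective and strictly better on at least one, so P1 dominates P5.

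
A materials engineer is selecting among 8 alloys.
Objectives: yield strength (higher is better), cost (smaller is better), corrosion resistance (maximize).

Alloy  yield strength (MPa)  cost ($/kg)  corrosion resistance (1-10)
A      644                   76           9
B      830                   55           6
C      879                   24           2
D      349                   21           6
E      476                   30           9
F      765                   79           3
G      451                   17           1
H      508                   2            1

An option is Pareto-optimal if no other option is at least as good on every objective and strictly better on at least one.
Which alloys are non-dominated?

A, B, C, D, E, H

A: not dominated.
B: not dominated.
C: not dominated (best yield strength).
D: not dominated.
E: not dominated.
F: dominated by B (yield strength 830≥765, cost 55≤79, corrosion resistance 6≥3).
G: dominated by H (yield strength 508≥451, cost 2≤17, corrosion resistance 1≥1).
H: not dominated (best cost).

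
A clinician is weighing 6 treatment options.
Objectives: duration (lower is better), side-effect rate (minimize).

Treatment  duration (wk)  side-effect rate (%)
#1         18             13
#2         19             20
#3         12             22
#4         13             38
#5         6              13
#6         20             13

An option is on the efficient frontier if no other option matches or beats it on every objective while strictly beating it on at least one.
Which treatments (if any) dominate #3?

#5: duration 6≤12, side-effect rate 13≤22 — dominates #3.
Others (#1, #2, #4, #6) are each worse than #3 on at least one objective.

#5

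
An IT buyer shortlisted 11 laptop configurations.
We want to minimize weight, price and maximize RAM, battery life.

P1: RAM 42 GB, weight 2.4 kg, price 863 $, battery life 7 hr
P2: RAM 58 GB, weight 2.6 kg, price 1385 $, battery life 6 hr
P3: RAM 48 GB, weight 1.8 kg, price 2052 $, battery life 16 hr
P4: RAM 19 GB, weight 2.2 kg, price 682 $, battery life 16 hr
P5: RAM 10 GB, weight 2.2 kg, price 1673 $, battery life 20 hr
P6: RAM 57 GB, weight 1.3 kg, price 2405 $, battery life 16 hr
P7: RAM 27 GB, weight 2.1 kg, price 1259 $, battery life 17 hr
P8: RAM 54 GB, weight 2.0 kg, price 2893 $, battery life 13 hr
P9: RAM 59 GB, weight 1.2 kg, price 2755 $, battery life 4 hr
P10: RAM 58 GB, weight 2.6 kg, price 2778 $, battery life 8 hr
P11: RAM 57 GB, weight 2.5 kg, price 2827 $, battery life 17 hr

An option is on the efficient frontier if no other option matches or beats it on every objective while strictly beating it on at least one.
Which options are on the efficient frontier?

P1: not dominated.
P2: not dominated.
P3: not dominated.
P4: not dominated (best price).
P5: not dominated (best battery life).
P6: not dominated.
P7: not dominated.
P8: dominated by P6 (RAM 57≥54, weight 1.3≤2.0, price 2405≤2893, battery life 16≥13).
P9: not dominated (best RAM).
P10: not dominated.
P11: not dominated.

P1, P2, P3, P4, P5, P6, P7, P9, P10, P11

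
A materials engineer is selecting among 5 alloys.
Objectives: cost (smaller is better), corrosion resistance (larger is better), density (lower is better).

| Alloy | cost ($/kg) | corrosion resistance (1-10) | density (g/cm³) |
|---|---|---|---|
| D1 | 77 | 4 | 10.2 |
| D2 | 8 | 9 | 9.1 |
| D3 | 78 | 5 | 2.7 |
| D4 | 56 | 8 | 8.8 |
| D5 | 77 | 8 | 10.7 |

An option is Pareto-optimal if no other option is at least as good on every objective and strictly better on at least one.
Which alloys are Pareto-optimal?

D1: dominated by D2 (cost 8≤77, corrosion resistance 9≥4, density 9.1≤10.2).
D2: not dominated (best cost).
D3: not dominated (best density).
D4: not dominated.
D5: dominated by D2 (cost 8≤77, corrosion resistance 9≥8, density 9.1≤10.7).

D2, D3, D4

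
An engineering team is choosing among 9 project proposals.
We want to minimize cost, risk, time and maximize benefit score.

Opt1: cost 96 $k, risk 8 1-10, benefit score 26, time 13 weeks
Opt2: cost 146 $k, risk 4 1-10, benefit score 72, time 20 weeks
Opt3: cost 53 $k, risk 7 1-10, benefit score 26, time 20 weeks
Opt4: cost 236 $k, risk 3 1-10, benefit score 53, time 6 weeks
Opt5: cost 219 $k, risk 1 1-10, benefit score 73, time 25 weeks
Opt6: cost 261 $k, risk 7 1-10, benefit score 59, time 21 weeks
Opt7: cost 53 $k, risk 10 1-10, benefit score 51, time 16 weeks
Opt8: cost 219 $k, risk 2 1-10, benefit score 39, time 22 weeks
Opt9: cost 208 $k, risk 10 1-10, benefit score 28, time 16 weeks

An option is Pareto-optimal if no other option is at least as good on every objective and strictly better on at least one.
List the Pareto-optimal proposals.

Opt1, Opt2, Opt3, Opt4, Opt5, Opt7, Opt8

Opt1: not dominated.
Opt2: not dominated.
Opt3: not dominated.
Opt4: not dominated (best time).
Opt5: not dominated (best risk).
Opt6: dominated by Opt2 (cost 146≤261, risk 4≤7, benefit score 72≥59, time 20≤21).
Opt7: not dominated.
Opt8: not dominated.
Opt9: dominated by Opt7 (cost 53≤208, risk 10≤10, benefit score 51≥28, time 16≤16).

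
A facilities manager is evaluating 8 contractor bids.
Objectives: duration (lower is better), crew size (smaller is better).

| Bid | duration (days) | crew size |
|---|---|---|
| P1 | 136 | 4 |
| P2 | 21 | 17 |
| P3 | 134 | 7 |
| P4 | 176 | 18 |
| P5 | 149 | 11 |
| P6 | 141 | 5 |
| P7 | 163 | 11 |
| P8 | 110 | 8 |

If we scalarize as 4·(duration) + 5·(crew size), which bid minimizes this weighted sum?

P1: 4·136 + 5·4 = 564
P2: 4·21 + 5·17 = 169
P3: 4·134 + 5·7 = 571
P4: 4·176 + 5·18 = 794
P5: 4·149 + 5·11 = 651
P6: 4·141 + 5·5 = 589
P7: 4·163 + 5·11 = 707
P8: 4·110 + 5·8 = 480
Lowest: P2 at 169.

P2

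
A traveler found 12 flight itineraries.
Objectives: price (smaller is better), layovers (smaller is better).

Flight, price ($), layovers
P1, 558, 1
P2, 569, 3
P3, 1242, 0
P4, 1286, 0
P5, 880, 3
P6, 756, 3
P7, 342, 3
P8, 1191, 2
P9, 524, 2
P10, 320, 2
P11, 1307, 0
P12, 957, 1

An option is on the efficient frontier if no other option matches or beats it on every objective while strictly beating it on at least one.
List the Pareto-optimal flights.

P1: not dominated.
P2: dominated by P1 (price 558≤569, layovers 1≤3).
P3: not dominated.
P4: dominated by P3 (price 1242≤1286, layovers 0≤0).
P5: dominated by P1 (price 558≤880, layovers 1≤3).
P6: dominated by P1 (price 558≤756, layovers 1≤3).
P7: dominated by P10 (price 320≤342, layovers 2≤3).
P8: dominated by P1 (price 558≤1191, layovers 1≤2).
P9: dominated by P10 (price 320≤524, layovers 2≤2).
P10: not dominated (best price).
P11: dominated by P3 (price 1242≤1307, layovers 0≤0).
P12: dominated by P1 (price 558≤957, layovers 1≤1).

P1, P3, P10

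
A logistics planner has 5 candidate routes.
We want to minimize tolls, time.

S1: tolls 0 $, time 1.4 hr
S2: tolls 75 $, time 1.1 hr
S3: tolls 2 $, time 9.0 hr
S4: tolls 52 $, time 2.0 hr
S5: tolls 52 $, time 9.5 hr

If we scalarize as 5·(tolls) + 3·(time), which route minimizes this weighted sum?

S1

S1: 5·0 + 3·1.4 = 4.2
S2: 5·75 + 3·1.1 = 378.3
S3: 5·2 + 3·9.0 = 37.0
S4: 5·52 + 3·2.0 = 266.0
S5: 5·52 + 3·9.5 = 288.5
Lowest: S1 at 4.2.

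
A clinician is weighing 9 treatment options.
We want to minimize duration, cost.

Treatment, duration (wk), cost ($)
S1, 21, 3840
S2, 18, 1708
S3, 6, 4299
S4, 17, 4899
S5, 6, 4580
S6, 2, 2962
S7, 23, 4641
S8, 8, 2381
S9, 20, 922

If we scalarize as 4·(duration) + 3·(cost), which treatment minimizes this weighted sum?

S9

S1: 4·21 + 3·3840 = 11604
S2: 4·18 + 3·1708 = 5196
S3: 4·6 + 3·4299 = 12921
S4: 4·17 + 3·4899 = 14765
S5: 4·6 + 3·4580 = 13764
S6: 4·2 + 3·2962 = 8894
S7: 4·23 + 3·4641 = 14015
S8: 4·8 + 3·2381 = 7175
S9: 4·20 + 3·922 = 2846
Lowest: S9 at 2846.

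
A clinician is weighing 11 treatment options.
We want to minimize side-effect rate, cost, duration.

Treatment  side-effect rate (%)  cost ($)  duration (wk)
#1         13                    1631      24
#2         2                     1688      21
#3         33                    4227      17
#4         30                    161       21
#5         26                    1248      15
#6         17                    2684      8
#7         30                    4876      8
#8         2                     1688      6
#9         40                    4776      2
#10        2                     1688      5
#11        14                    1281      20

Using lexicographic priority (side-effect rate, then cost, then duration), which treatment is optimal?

First minimize side-effect rate: best is 2, kept {#2, #8, #10}.
Then minimize cost: best is 1688, kept {#2, #8, #10}.
Then minimize duration: best is 5, kept {#10}.

#10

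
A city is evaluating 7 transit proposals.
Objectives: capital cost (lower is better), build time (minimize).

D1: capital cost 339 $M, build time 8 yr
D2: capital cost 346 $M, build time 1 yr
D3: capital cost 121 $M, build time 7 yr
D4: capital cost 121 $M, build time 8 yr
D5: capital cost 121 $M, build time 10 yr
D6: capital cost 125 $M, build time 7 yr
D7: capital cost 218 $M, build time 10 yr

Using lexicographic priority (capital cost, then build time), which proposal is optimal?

D3

First minimize capital cost: best is 121, kept {D3, D4, D5}.
Then minimize build time: best is 7, kept {D3}.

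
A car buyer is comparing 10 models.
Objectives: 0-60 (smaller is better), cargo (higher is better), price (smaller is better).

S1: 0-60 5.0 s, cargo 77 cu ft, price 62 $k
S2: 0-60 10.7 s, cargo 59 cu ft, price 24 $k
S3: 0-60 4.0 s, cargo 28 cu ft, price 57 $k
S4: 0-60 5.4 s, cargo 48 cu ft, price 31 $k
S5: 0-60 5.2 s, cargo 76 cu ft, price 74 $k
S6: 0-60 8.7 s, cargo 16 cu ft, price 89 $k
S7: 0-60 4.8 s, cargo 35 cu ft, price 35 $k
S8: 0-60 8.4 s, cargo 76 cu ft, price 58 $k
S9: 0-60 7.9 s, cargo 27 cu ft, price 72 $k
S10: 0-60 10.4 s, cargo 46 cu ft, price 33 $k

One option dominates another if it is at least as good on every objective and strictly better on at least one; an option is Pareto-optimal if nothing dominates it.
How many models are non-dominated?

S1: not dominated (best cargo).
S2: not dominated (best price).
S3: not dominated (best 0-60).
S4: not dominated.
S5: dominated by S1 (0-60 5.0≤5.2, cargo 77≥76, price 62≤74).
S6: dominated by S1 (0-60 5.0≤8.7, cargo 77≥16, price 62≤89).
S7: not dominated.
S8: not dominated.
S9: dominated by S1 (0-60 5.0≤7.9, cargo 77≥27, price 62≤72).
S10: dominated by S4 (0-60 5.4≤10.4, cargo 48≥46, price 31≤33).
Pareto-optimal: S1, S2, S3, S4, S7, S8 → 6.

6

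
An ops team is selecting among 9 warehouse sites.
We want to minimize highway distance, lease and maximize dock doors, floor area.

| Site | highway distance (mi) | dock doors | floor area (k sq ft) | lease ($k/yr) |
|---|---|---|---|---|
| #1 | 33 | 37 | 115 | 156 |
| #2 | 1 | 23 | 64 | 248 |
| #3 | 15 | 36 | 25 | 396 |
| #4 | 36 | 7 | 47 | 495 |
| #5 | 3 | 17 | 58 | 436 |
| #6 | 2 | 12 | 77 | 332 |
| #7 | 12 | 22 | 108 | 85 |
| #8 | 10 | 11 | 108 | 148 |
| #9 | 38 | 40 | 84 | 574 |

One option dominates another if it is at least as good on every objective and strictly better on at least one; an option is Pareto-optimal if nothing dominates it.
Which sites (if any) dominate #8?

#1: worse on highway distance (33 vs 10).
#2: worse on floor area (64 vs 108).
#3: worse on highway distance (15 vs 10).
#4: worse on highway distance (36 vs 10).
#5: worse on floor area (58 vs 108).
#6: worse on floor area (77 vs 108).
#7: worse on highway distance (12 vs 10).
#9: worse on highway distance (38 vs 10).
No option dominates #8.

none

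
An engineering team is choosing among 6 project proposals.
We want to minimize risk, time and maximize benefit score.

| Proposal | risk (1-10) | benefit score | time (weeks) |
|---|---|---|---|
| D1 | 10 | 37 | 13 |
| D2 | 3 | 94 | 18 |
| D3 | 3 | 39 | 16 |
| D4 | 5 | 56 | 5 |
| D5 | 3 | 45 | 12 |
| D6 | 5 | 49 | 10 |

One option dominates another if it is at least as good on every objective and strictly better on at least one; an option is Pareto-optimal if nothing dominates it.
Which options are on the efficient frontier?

D1: dominated by D4 (risk 5≤10, benefit score 56≥37, time 5≤13).
D2: not dominated (best benefit score).
D3: dominated by D5 (risk 3≤3, benefit score 45≥39, time 12≤16).
D4: not dominated (best time).
D5: not dominated.
D6: dominated by D4 (risk 5≤5, benefit score 56≥49, time 5≤10).

D2, D4, D5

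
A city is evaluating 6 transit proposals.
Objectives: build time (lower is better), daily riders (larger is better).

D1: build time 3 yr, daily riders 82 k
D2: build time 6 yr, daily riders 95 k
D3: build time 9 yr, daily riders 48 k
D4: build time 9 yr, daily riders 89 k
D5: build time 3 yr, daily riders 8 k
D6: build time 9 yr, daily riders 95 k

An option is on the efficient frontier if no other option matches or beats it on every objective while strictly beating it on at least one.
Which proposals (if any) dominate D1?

D2: worse on build time (6 vs 3).
D3: worse on build time (9 vs 3).
D4: worse on build time (9 vs 3).
D5: worse on daily riders (8 vs 82).
D6: worse on build time (9 vs 3).
No option dominates D1.

none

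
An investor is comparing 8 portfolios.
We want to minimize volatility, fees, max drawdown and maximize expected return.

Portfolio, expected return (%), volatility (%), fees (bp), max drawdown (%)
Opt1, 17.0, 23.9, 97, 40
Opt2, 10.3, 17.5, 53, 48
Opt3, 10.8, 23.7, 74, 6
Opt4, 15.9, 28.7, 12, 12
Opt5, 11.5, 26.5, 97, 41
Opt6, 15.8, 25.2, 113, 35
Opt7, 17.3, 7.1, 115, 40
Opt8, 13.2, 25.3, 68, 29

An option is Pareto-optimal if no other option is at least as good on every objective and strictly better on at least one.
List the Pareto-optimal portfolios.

Opt1: not dominated.
Opt2: not dominated.
Opt3: not dominated (best max drawdown).
Opt4: not dominated (best fees).
Opt5: dominated by Opt1 (expected return 17.0≥11.5, volatility 23.9≤26.5, fees 97≤97, max drawdown 40≤41).
Opt6: not dominated.
Opt7: not dominated (best expected return).
Opt8: not dominated.

Opt1, Opt2, Opt3, Opt4, Opt6, Opt7, Opt8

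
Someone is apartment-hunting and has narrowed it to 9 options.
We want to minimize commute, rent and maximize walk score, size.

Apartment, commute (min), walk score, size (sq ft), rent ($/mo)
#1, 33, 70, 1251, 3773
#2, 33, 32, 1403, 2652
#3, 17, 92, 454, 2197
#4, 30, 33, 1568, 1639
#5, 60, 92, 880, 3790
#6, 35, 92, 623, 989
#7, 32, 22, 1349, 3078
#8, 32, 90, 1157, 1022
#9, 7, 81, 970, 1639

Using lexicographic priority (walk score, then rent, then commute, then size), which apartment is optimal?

First maximize walk score: best is 92, kept {#3, #5, #6}.
Then minimize rent: best is 989, kept {#6}.

#6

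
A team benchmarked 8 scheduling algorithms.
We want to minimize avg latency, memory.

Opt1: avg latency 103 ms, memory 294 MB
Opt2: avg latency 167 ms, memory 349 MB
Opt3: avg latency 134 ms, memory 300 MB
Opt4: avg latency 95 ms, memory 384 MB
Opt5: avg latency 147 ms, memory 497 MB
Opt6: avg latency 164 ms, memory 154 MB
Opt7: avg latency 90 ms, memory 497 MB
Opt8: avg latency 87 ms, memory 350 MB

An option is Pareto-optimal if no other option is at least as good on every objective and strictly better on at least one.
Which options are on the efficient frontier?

Opt1: not dominated.
Opt2: dominated by Opt1 (avg latency 103≤167, memory 294≤349).
Opt3: dominated by Opt1 (avg latency 103≤134, memory 294≤300).
Opt4: dominated by Opt8 (avg latency 87≤95, memory 350≤384).
Opt5: dominated by Opt1 (avg latency 103≤147, memory 294≤497).
Opt6: not dominated (best memory).
Opt7: dominated by Opt8 (avg latency 87≤90, memory 350≤497).
Opt8: not dominated (best avg latency).

Opt1, Opt6, Opt8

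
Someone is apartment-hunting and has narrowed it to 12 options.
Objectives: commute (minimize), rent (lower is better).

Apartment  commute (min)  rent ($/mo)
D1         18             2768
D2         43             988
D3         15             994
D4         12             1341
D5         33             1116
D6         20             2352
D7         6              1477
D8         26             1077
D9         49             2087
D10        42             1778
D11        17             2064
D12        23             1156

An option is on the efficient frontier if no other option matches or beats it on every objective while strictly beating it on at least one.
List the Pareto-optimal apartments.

D1: dominated by D3 (commute 15≤18, rent 994≤2768).
D2: not dominated (best rent).
D3: not dominated.
D4: not dominated.
D5: dominated by D3 (commute 15≤33, rent 994≤1116).
D6: dominated by D3 (commute 15≤20, rent 994≤2352).
D7: not dominated (best commute).
D8: dominated by D3 (commute 15≤26, rent 994≤1077).
D9: dominated by D2 (commute 43≤49, rent 988≤2087).
D10: dominated by D3 (commute 15≤42, rent 994≤1778).
D11: dominated by D3 (commute 15≤17, rent 994≤2064).
D12: dominated by D3 (commute 15≤23, rent 994≤1156).

D2, D3, D4, D7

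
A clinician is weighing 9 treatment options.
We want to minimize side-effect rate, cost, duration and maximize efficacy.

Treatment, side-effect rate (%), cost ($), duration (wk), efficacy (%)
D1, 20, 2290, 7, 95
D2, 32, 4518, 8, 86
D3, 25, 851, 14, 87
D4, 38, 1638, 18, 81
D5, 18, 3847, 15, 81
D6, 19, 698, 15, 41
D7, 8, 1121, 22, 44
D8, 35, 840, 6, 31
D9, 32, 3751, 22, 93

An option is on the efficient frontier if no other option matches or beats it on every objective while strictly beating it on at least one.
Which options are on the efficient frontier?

D1: not dominated (best efficacy).
D2: dominated by D1 (side-effect rate 20≤32, cost 2290≤4518, duration 7≤8, efficacy 95≥86).
D3: not dominated.
D4: dominated by D3 (side-effect rate 25≤38, cost 851≤1638, duration 14≤18, efficacy 87≥81).
D5: not dominated.
D6: not dominated (best cost).
D7: not dominated (best side-effect rate).
D8: not dominated (best duration).
D9: dominated by D1 (side-effect rate 20≤32, cost 2290≤3751, duration 7≤22, efficacy 95≥93).

D1, D3, D5, D6, D7, D8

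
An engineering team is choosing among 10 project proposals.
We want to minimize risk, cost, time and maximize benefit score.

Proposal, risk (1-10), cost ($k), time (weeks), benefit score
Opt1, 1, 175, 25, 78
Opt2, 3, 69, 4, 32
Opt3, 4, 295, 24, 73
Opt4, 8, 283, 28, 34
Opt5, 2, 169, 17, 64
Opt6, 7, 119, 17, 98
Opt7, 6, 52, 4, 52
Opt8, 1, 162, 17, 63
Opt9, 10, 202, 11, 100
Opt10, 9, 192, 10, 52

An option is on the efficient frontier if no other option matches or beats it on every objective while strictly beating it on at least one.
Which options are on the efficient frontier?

Opt1, Opt2, Opt3, Opt5, Opt6, Opt7, Opt8, Opt9

Opt1: not dominated.
Opt2: not dominated.
Opt3: not dominated.
Opt4: dominated by Opt1 (risk 1≤8, cost 175≤283, time 25≤28, benefit score 78≥34).
Opt5: not dominated.
Opt6: not dominated.
Opt7: not dominated (best cost).
Opt8: not dominated.
Opt9: not dominated (best benefit score).
Opt10: dominated by Opt7 (risk 6≤9, cost 52≤192, time 4≤10, benefit score 52≥52).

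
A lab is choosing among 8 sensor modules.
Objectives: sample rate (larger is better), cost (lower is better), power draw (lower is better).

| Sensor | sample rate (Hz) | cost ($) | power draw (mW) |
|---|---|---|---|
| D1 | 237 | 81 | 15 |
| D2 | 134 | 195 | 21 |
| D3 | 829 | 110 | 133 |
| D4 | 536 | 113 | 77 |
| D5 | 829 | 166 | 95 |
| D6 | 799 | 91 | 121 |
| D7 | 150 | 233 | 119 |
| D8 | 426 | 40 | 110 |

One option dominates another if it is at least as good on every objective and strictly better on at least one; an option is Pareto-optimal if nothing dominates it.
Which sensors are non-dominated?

D1: not dominated (best power draw).
D2: dominated by D1 (sample rate 237≥134, cost 81≤195, power draw 15≤21).
D3: not dominated.
D4: not dominated.
D5: not dominated.
D6: not dominated.
D7: dominated by D1 (sample rate 237≥150, cost 81≤233, power draw 15≤119).
D8: not dominated (best cost).

D1, D3, D4, D5, D6, D8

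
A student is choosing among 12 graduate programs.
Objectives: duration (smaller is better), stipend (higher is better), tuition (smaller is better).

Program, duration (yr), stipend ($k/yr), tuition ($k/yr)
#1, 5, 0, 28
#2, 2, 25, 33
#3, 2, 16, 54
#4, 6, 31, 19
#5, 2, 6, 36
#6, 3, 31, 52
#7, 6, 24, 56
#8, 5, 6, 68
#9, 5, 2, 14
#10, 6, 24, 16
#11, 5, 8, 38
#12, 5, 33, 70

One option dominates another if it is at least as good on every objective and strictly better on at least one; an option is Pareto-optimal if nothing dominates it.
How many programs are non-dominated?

#1: dominated by #9 (duration 5≤5, stipend 2≥0, tuition 14≤28).
#2: not dominated.
#3: dominated by #2 (duration 2≤2, stipend 25≥16, tuition 33≤54).
#4: not dominated.
#5: dominated by #2 (duration 2≤2, stipend 25≥6, tuition 33≤36).
#6: not dominated.
#7: dominated by #2 (duration 2≤6, stipend 25≥24, tuition 33≤56).
#8: dominated by #2 (duration 2≤5, stipend 25≥6, tuition 33≤68).
#9: not dominated (best tuition).
#10: not dominated.
#11: dominated by #2 (duration 2≤5, stipend 25≥8, tuition 33≤38).
#12: not dominated (best stipend).
Pareto-optimal: #2, #4, #6, #9, #10, #12 → 6.

6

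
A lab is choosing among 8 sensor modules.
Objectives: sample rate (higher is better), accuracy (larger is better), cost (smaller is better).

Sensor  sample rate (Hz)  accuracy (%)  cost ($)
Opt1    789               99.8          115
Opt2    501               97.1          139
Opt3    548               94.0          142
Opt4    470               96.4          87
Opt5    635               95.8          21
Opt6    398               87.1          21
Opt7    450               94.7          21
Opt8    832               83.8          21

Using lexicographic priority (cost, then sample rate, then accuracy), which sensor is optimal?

Opt8

First minimize cost: best is 21, kept {Opt5, Opt6, Opt7, Opt8}.
Then maximize sample rate: best is 832, kept {Opt8}.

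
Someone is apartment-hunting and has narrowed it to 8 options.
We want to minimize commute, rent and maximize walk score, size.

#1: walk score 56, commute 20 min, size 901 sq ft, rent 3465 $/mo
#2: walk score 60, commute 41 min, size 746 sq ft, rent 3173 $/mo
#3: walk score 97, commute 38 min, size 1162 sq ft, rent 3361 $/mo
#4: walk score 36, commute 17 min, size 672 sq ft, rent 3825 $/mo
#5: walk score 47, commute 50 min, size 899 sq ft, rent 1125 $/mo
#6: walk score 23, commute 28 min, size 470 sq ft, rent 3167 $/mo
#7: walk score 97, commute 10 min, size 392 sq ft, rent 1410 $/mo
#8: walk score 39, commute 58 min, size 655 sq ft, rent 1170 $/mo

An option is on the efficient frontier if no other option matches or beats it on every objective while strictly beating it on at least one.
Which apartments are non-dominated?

#1: not dominated.
#2: not dominated.
#3: not dominated (best size).
#4: not dominated.
#5: not dominated (best rent).
#6: not dominated.
#7: not dominated (best commute).
#8: dominated by #5 (walk score 47≥39, commute 50≤58, size 899≥655, rent 1125≤1170).

#1, #2, #3, #4, #5, #6, #7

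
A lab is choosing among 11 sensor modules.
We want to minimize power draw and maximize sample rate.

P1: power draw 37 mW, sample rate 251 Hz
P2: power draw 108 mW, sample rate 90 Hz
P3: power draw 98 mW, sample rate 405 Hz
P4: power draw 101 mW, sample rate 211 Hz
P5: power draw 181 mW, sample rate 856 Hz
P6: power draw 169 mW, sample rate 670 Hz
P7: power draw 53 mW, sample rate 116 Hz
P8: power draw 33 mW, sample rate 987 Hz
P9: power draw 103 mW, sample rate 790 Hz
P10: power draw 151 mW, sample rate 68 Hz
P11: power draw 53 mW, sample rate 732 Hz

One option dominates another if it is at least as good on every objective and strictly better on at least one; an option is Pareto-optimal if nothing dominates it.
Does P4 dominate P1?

P4 vs P1: P4 is worse on power draw (101 vs 37), so it does not dominate P1.

No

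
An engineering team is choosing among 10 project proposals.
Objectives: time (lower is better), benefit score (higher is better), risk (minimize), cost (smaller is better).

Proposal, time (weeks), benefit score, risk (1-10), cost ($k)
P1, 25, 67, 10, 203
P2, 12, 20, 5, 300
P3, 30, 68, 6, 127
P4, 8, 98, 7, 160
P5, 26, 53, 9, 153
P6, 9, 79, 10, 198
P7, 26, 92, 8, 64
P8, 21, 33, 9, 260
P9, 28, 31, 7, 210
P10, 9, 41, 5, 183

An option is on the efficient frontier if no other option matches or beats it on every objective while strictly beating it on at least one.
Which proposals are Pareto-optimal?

P3, P4, P7, P10

P1: dominated by P4 (time 8≤25, benefit score 98≥67, risk 7≤10, cost 160≤203).
P2: dominated by P10 (time 9≤12, benefit score 41≥20, risk 5≤5, cost 183≤300).
P3: not dominated.
P4: not dominated (best time).
P5: dominated by P7 (time 26≤26, benefit score 92≥53, risk 8≤9, cost 64≤153).
P6: dominated by P4 (time 8≤9, benefit score 98≥79, risk 7≤10, cost 160≤198).
P7: not dominated (best cost).
P8: dominated by P4 (time 8≤21, benefit score 98≥33, risk 7≤9, cost 160≤260).
P9: dominated by P4 (time 8≤28, benefit score 98≥31, risk 7≤7, cost 160≤210).
P10: not dominated.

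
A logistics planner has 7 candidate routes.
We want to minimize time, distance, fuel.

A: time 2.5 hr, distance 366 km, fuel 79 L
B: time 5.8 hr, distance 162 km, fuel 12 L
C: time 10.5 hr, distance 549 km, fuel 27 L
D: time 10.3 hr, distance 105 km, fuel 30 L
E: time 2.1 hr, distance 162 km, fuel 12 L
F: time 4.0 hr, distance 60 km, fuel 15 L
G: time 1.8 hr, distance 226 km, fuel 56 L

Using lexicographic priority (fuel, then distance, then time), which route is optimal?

First minimize fuel: best is 12, kept {B, E}.
Then minimize distance: best is 162, kept {B, E}.
Then minimize time: best is 2.1, kept {E}.

E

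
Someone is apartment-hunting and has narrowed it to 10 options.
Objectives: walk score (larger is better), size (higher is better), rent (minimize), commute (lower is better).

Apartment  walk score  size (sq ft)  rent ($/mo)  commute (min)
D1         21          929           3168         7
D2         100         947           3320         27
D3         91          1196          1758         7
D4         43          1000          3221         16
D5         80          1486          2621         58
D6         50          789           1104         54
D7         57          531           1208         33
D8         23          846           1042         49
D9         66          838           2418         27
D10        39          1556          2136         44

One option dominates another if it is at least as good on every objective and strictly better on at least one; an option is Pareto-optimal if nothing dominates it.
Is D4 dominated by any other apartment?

Yes

D3 vs D4: walk score 91≥43, size 1196≥1000, rent 1758≤3221, commute 7≤16 — D3 is at least as good on every objective and strictly better on at least one, so D3 dominates D4.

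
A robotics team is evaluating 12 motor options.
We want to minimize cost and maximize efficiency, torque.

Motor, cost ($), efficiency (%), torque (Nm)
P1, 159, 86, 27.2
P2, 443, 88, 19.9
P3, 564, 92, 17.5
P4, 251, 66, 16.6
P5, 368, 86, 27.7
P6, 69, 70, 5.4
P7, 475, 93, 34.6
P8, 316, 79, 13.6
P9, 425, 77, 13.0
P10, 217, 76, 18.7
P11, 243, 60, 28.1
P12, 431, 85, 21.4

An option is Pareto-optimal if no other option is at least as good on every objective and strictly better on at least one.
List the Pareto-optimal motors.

P1, P2, P5, P6, P7, P11

P1: not dominated.
P2: not dominated.
P3: dominated by P7 (cost 475≤564, efficiency 93≥92, torque 34.6≥17.5).
P4: dominated by P1 (cost 159≤251, efficiency 86≥66, torque 27.2≥16.6).
P5: not dominated.
P6: not dominated (best cost).
P7: not dominated (best efficiency).
P8: dominated by P1 (cost 159≤316, efficiency 86≥79, torque 27.2≥13.6).
P9: dominated by P1 (cost 159≤425, efficiency 86≥77, torque 27.2≥13.0).
P10: dominated by P1 (cost 159≤217, efficiency 86≥76, torque 27.2≥18.7).
P11: not dominated.
P12: dominated by P1 (cost 159≤431, efficiency 86≥85, torque 27.2≥21.4).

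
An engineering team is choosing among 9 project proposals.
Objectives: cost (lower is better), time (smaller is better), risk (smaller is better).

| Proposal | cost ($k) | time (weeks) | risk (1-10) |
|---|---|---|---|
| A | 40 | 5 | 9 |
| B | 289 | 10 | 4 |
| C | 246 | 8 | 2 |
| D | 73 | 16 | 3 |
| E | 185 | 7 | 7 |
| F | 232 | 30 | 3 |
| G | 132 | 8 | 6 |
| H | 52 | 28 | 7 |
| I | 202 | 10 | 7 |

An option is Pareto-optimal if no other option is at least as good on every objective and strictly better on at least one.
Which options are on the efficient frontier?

A, C, D, E, G, H

A: not dominated (best cost).
B: dominated by C (cost 246≤289, time 8≤10, risk 2≤4).
C: not dominated (best risk).
D: not dominated.
E: not dominated.
F: dominated by D (cost 73≤232, time 16≤30, risk 3≤3).
G: not dominated.
H: not dominated.
I: dominated by E (cost 185≤202, time 7≤10, risk 7≤7).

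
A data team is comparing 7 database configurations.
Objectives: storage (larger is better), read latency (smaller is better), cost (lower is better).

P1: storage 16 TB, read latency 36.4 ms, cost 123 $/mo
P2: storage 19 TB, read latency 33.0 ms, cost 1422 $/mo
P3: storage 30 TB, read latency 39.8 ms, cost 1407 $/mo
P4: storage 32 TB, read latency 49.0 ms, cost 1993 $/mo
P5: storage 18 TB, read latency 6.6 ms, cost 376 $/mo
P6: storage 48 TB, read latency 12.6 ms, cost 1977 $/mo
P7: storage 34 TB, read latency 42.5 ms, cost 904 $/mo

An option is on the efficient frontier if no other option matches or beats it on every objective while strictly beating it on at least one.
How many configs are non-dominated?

P1: not dominated (best cost).
P2: not dominated.
P3: not dominated.
P4: dominated by P6 (storage 48≥32, read latency 12.6≤49.0, cost 1977≤1993).
P5: not dominated (best read latency).
P6: not dominated (best storage).
P7: not dominated.
Pareto-optimal: P1, P2, P3, P5, P6, P7 → 6.

6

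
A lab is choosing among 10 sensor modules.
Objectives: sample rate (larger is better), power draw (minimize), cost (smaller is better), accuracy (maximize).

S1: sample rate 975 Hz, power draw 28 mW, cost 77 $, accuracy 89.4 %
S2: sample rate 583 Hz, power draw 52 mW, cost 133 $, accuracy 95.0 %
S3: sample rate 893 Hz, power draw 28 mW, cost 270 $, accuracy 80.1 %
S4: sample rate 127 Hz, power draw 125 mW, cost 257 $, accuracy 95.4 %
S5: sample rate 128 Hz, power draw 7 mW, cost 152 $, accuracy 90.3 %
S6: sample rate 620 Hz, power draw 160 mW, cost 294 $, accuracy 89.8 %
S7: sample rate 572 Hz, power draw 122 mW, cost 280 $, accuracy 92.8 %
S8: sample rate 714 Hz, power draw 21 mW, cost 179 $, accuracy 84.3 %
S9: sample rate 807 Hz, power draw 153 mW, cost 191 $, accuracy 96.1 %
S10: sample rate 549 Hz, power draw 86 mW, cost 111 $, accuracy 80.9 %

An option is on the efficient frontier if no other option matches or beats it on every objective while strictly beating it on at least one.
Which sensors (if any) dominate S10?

S1

S1: sample rate 975≥549, power draw 28≤86, cost 77≤111, accuracy 89.4≥80.9 — dominates S10.
Others (S2, S3, S4, S5, S6, S7, S8, S9) are each worse than S10 on at least one objective.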